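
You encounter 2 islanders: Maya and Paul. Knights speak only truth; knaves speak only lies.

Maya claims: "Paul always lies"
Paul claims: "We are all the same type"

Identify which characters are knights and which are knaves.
Maya is a knight.
Paul is a knave.

Verification:
- Maya (knight) says "Paul always lies" - this is TRUE because Paul is a knave.
- Paul (knave) says "We are all the same type" - this is FALSE (a lie) because Maya is a knight and Paul is a knave.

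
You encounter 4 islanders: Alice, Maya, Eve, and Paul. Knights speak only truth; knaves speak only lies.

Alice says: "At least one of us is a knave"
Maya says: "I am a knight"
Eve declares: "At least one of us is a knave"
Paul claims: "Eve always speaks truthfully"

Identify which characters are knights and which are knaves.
Alice is a knight.
Maya is a knave.
Eve is a knight.
Paul is a knight.

Verification:
- Alice (knight) says "At least one of us is a knave" - this is TRUE because Maya is a knave.
- Maya (knave) says "I am a knight" - this is FALSE (a lie) because Maya is a knave.
- Eve (knight) says "At least one of us is a knave" - this is TRUE because Maya is a knave.
- Paul (knight) says "Eve always speaks truthfully" - this is TRUE because Eve is a knight.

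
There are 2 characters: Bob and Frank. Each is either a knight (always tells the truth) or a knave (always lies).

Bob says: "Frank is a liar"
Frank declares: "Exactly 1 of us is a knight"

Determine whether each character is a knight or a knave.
Bob is a knave.
Frank is a knight.

Verification:
- Bob (knave) says "Frank is a liar" - this is FALSE (a lie) because Frank is a knight.
- Frank (knight) says "Exactly 1 of us is a knight" - this is TRUE because there are 1 knights.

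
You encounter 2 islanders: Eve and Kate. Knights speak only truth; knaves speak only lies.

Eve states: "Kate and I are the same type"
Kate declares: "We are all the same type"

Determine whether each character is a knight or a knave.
Eve is a knight.
Kate is a knight.

Verification:
- Eve (knight) says "Kate and I are the same type" - this is TRUE because Eve is a knight and Kate is a knight.
- Kate (knight) says "We are all the same type" - this is TRUE because Eve and Kate are knights.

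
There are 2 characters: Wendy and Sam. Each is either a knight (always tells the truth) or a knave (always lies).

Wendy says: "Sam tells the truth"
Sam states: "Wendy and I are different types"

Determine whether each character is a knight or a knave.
Wendy is a knave.
Sam is a knave.

Verification:
- Wendy (knave) says "Sam tells the truth" - this is FALSE (a lie) because Sam is a knave.
- Sam (knave) says "Wendy and I are different types" - this is FALSE (a lie) because Sam is a knave and Wendy is a knave.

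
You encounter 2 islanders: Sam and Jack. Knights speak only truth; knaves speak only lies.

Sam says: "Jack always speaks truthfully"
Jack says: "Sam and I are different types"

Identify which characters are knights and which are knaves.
Sam is a knave.
Jack is a knave.

Verification:
- Sam (knave) says "Jack always speaks truthfully" - this is FALSE (a lie) because Jack is a knave.
- Jack (knave) says "Sam and I are different types" - this is FALSE (a lie) because Jack is a knave and Sam is a knave.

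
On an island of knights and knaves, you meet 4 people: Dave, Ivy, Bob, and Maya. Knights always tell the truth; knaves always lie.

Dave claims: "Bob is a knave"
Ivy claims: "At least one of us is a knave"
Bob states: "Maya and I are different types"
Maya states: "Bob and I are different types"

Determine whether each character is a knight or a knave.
Dave is a knight.
Ivy is a knight.
Bob is a knave.
Maya is a knave.

Verification:
- Dave (knight) says "Bob is a knave" - this is TRUE because Bob is a knave.
- Ivy (knight) says "At least one of us is a knave" - this is TRUE because Bob and Maya are knaves.
- Bob (knave) says "Maya and I are different types" - this is FALSE (a lie) because Bob is a knave and Maya is a knave.
- Maya (knave) says "Bob and I are different types" - this is FALSE (a lie) because Maya is a knave and Bob is a knave.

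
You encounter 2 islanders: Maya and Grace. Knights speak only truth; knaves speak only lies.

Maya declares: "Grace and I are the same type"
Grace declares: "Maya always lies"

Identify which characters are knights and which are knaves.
Maya is a knave.
Grace is a knight.

Verification:
- Maya (knave) says "Grace and I are the same type" - this is FALSE (a lie) because Maya is a knave and Grace is a knight.
- Grace (knight) says "Maya always lies" - this is TRUE because Maya is a knave.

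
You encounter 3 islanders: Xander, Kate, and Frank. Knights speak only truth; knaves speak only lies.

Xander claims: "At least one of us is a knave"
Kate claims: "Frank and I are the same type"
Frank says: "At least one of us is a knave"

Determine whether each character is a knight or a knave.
Xander is a knight.
Kate is a knave.
Frank is a knight.

Verification:
- Xander (knight) says "At least one of us is a knave" - this is TRUE because Kate is a knave.
- Kate (knave) says "Frank and I are the same type" - this is FALSE (a lie) because Kate is a knave and Frank is a knight.
- Frank (knight) says "At least one of us is a knave" - this is TRUE because Kate is a knave.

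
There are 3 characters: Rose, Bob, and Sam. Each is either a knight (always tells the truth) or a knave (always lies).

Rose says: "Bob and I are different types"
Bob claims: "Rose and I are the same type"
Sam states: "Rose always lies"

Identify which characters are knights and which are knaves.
Rose is a knight.
Bob is a knave.
Sam is a knave.

Verification:
- Rose (knight) says "Bob and I are different types" - this is TRUE because Rose is a knight and Bob is a knave.
- Bob (knave) says "Rose and I are the same type" - this is FALSE (a lie) because Bob is a knave and Rose is a knight.
- Sam (knave) says "Rose always lies" - this is FALSE (a lie) because Rose is a knight.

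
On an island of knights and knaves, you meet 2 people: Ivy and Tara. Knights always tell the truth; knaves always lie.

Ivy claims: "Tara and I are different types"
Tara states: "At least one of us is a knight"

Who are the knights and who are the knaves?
Ivy is a knave.
Tara is a knave.

Verification:
- Ivy (knave) says "Tara and I are different types" - this is FALSE (a lie) because Ivy is a knave and Tara is a knave.
- Tara (knave) says "At least one of us is a knight" - this is FALSE (a lie) because no one is a knight.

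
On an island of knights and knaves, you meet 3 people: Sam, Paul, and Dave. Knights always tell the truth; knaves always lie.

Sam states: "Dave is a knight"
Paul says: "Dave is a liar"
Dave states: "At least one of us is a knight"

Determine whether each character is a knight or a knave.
Sam is a knight.
Paul is a knave.
Dave is a knight.

Verification:
- Sam (knight) says "Dave is a knight" - this is TRUE because Dave is a knight.
- Paul (knave) says "Dave is a liar" - this is FALSE (a lie) because Dave is a knight.
- Dave (knight) says "At least one of us is a knight" - this is TRUE because Sam and Dave are knights.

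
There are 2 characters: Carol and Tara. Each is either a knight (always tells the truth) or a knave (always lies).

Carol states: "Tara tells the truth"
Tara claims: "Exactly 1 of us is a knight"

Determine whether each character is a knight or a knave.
Carol is a knave.
Tara is a knave.

Verification:
- Carol (knave) says "Tara tells the truth" - this is FALSE (a lie) because Tara is a knave.
- Tara (knave) says "Exactly 1 of us is a knight" - this is FALSE (a lie) because there are 0 knights.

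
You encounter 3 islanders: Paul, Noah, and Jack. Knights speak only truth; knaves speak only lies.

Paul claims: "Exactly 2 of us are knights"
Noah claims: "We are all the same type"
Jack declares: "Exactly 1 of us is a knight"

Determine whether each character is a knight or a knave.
Paul is a knave.
Noah is a knave.
Jack is a knight.

Verification:
- Paul (knave) says "Exactly 2 of us are knights" - this is FALSE (a lie) because there are 1 knights.
- Noah (knave) says "We are all the same type" - this is FALSE (a lie) because Jack is a knight and Paul and Noah are knaves.
- Jack (knight) says "Exactly 1 of us is a knight" - this is TRUE because there are 1 knights.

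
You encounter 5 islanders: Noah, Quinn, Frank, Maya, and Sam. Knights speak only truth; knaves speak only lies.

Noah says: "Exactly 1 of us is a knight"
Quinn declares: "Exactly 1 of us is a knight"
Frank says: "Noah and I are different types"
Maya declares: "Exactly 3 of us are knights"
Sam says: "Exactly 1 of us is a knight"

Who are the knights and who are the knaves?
Noah is a knave.
Quinn is a knave.
Frank is a knave.
Maya is a knave.
Sam is a knave.

Verification:
- Noah (knave) says "Exactly 1 of us is a knight" - this is FALSE (a lie) because there are 0 knights.
- Quinn (knave) says "Exactly 1 of us is a knight" - this is FALSE (a lie) because there are 0 knights.
- Frank (knave) says "Noah and I are different types" - this is FALSE (a lie) because Frank is a knave and Noah is a knave.
- Maya (knave) says "Exactly 3 of us are knights" - this is FALSE (a lie) because there are 0 knights.
- Sam (knave) says "Exactly 1 of us is a knight" - this is FALSE (a lie) because there are 0 knights.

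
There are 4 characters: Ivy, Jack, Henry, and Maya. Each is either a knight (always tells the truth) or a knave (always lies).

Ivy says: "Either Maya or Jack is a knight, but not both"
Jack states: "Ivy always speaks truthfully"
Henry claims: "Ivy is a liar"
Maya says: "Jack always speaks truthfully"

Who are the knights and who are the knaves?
Ivy is a knave.
Jack is a knave.
Henry is a knight.
Maya is a knave.

Verification:
- Ivy (knave) says "Either Maya or Jack is a knight, but not both" - this is FALSE (a lie) because Maya is a knave and Jack is a knave.
- Jack (knave) says "Ivy always speaks truthfully" - this is FALSE (a lie) because Ivy is a knave.
- Henry (knight) says "Ivy is a liar" - this is TRUE because Ivy is a knave.
- Maya (knave) says "Jack always speaks truthfully" - this is FALSE (a lie) because Jack is a knave.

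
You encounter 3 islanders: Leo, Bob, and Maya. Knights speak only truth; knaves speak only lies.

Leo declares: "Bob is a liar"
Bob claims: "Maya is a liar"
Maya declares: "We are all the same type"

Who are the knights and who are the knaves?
Leo is a knave.
Bob is a knight.
Maya is a knave.

Verification:
- Leo (knave) says "Bob is a liar" - this is FALSE (a lie) because Bob is a knight.
- Bob (knight) says "Maya is a liar" - this is TRUE because Maya is a knave.
- Maya (knave) says "We are all the same type" - this is FALSE (a lie) because Bob is a knight and Leo and Maya are knaves.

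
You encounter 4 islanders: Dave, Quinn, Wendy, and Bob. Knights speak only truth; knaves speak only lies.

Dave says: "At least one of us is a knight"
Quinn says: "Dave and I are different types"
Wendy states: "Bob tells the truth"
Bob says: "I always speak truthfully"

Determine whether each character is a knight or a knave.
Dave is a knave.
Quinn is a knave.
Wendy is a knave.
Bob is a knave.

Verification:
- Dave (knave) says "At least one of us is a knight" - this is FALSE (a lie) because no one is a knight.
- Quinn (knave) says "Dave and I are different types" - this is FALSE (a lie) because Quinn is a knave and Dave is a knave.
- Wendy (knave) says "Bob tells the truth" - this is FALSE (a lie) because Bob is a knave.
- Bob (knave) says "I always speak truthfully" - this is FALSE (a lie) because Bob is a knave.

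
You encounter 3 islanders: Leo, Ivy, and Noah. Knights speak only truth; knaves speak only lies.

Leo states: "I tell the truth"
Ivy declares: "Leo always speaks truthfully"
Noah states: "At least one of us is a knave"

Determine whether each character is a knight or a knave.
Leo is a knave.
Ivy is a knave.
Noah is a knight.

Verification:
- Leo (knave) says "I tell the truth" - this is FALSE (a lie) because Leo is a knave.
- Ivy (knave) says "Leo always speaks truthfully" - this is FALSE (a lie) because Leo is a knave.
- Noah (knight) says "At least one of us is a knave" - this is TRUE because Leo and Ivy are knaves.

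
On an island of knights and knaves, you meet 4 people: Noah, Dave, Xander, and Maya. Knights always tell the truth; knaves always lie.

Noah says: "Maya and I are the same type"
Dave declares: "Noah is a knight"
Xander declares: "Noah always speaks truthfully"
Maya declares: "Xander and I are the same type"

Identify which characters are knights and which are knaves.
Noah is a knight.
Dave is a knight.
Xander is a knight.
Maya is a knight.

Verification:
- Noah (knight) says "Maya and I are the same type" - this is TRUE because Noah is a knight and Maya is a knight.
- Dave (knight) says "Noah is a knight" - this is TRUE because Noah is a knight.
- Xander (knight) says "Noah always speaks truthfully" - this is TRUE because Noah is a knight.
- Maya (knight) says "Xander and I are the same type" - this is TRUE because Maya is a knight and Xander is a knight.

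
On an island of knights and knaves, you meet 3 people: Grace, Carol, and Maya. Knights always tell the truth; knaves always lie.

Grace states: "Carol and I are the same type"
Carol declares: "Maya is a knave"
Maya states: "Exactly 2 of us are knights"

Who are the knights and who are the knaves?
Grace is a knave.
Carol is a knight.
Maya is a knave.

Verification:
- Grace (knave) says "Carol and I are the same type" - this is FALSE (a lie) because Grace is a knave and Carol is a knight.
- Carol (knight) says "Maya is a knave" - this is TRUE because Maya is a knave.
- Maya (knave) says "Exactly 2 of us are knights" - this is FALSE (a lie) because there are 1 knights.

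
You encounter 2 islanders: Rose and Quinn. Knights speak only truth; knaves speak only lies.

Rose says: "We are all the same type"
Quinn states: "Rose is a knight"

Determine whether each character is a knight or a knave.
Rose is a knight.
Quinn is a knight.

Verification:
- Rose (knight) says "We are all the same type" - this is TRUE because Rose and Quinn are knights.
- Quinn (knight) says "Rose is a knight" - this is TRUE because Rose is a knight.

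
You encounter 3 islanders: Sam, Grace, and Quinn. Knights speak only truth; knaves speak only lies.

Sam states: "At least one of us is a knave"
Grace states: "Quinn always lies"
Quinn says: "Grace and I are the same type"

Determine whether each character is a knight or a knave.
Sam is a knight.
Grace is a knight.
Quinn is a knave.

Verification:
- Sam (knight) says "At least one of us is a knave" - this is TRUE because Quinn is a knave.
- Grace (knight) says "Quinn always lies" - this is TRUE because Quinn is a knave.
- Quinn (knave) says "Grace and I are the same type" - this is FALSE (a lie) because Quinn is a knave and Grace is a knight.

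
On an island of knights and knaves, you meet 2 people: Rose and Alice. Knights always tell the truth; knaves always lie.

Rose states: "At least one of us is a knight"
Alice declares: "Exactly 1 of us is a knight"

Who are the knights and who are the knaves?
Rose is a knave.
Alice is a knave.

Verification:
- Rose (knave) says "At least one of us is a knight" - this is FALSE (a lie) because no one is a knight.
- Alice (knave) says "Exactly 1 of us is a knight" - this is FALSE (a lie) because there are 0 knights.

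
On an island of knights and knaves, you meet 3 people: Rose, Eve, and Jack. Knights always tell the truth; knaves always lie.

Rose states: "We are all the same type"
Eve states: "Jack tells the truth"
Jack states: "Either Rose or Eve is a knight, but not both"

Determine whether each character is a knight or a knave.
Rose is a knave.
Eve is a knight.
Jack is a knight.

Verification:
- Rose (knave) says "We are all the same type" - this is FALSE (a lie) because Eve and Jack are knights and Rose is a knave.
- Eve (knight) says "Jack tells the truth" - this is TRUE because Jack is a knight.
- Jack (knight) says "Either Rose or Eve is a knight, but not both" - this is TRUE because Rose is a knave and Eve is a knight.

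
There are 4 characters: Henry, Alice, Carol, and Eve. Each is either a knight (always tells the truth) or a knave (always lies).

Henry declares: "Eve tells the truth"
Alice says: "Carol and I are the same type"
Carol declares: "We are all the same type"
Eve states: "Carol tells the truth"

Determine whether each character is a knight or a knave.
Henry is a knight.
Alice is a knight.
Carol is a knight.
Eve is a knight.

Verification:
- Henry (knight) says "Eve tells the truth" - this is TRUE because Eve is a knight.
- Alice (knight) says "Carol and I are the same type" - this is TRUE because Alice is a knight and Carol is a knight.
- Carol (knight) says "We are all the same type" - this is TRUE because Henry, Alice, Carol, and Eve are knights.
- Eve (knight) says "Carol tells the truth" - this is TRUE because Carol is a knight.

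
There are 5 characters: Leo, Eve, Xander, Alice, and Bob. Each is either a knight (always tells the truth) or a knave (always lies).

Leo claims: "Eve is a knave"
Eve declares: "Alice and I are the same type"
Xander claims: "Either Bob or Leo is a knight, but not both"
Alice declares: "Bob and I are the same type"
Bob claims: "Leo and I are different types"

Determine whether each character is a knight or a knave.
Leo is a knave.
Eve is a knight.
Xander is a knight.
Alice is a knight.
Bob is a knight.

Verification:
- Leo (knave) says "Eve is a knave" - this is FALSE (a lie) because Eve is a knight.
- Eve (knight) says "Alice and I are the same type" - this is TRUE because Eve is a knight and Alice is a knight.
- Xander (knight) says "Either Bob or Leo is a knight, but not both" - this is TRUE because Bob is a knight and Leo is a knave.
- Alice (knight) says "Bob and I are the same type" - this is TRUE because Alice is a knight and Bob is a knight.
- Bob (knight) says "Leo and I are different types" - this is TRUE because Bob is a knight and Leo is a knave.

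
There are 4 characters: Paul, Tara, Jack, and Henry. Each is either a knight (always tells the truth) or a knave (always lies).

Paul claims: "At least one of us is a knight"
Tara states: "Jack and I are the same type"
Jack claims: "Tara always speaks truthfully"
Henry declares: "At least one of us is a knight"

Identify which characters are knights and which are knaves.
Paul is a knight.
Tara is a knight.
Jack is a knight.
Henry is a knight.

Verification:
- Paul (knight) says "At least one of us is a knight" - this is TRUE because Paul, Tara, Jack, and Henry are knights.
- Tara (knight) says "Jack and I are the same type" - this is TRUE because Tara is a knight and Jack is a knight.
- Jack (knight) says "Tara always speaks truthfully" - this is TRUE because Tara is a knight.
- Henry (knight) says "At least one of us is a knight" - this is TRUE because Paul, Tara, Jack, and Henry are knights.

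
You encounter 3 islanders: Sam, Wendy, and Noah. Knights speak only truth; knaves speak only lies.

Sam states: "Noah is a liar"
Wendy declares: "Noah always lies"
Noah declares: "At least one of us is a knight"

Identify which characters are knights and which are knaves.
Sam is a knave.
Wendy is a knave.
Noah is a knight.

Verification:
- Sam (knave) says "Noah is a liar" - this is FALSE (a lie) because Noah is a knight.
- Wendy (knave) says "Noah always lies" - this is FALSE (a lie) because Noah is a knight.
- Noah (knight) says "At least one of us is a knight" - this is TRUE because Noah is a knight.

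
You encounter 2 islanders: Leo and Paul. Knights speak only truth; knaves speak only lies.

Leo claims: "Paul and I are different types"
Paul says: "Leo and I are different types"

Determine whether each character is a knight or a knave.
Leo is a knave.
Paul is a knave.

Verification:
- Leo (knave) says "Paul and I are different types" - this is FALSE (a lie) because Leo is a knave and Paul is a knave.
- Paul (knave) says "Leo and I are different types" - this is FALSE (a lie) because Paul is a knave and Leo is a knave.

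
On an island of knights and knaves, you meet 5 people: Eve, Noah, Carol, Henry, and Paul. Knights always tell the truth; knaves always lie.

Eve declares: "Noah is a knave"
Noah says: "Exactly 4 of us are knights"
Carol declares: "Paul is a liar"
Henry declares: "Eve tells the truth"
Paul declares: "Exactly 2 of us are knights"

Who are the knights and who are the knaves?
Eve is a knight.
Noah is a knave.
Carol is a knight.
Henry is a knight.
Paul is a knave.

Verification:
- Eve (knight) says "Noah is a knave" - this is TRUE because Noah is a knave.
- Noah (knave) says "Exactly 4 of us are knights" - this is FALSE (a lie) because there are 3 knights.
- Carol (knight) says "Paul is a liar" - this is TRUE because Paul is a knave.
- Henry (knight) says "Eve tells the truth" - this is TRUE because Eve is a knight.
- Paul (knave) says "Exactly 2 of us are knights" - this is FALSE (a lie) because there are 3 knights.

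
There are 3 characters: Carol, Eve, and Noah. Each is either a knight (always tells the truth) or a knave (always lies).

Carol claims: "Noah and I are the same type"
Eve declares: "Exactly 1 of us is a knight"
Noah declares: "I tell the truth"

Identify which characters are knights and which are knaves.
Carol is a knight.
Eve is a knave.
Noah is a knight.

Verification:
- Carol (knight) says "Noah and I are the same type" - this is TRUE because Carol is a knight and Noah is a knight.
- Eve (knave) says "Exactly 1 of us is a knight" - this is FALSE (a lie) because there are 2 knights.
- Noah (knight) says "I tell the truth" - this is TRUE because Noah is a knight.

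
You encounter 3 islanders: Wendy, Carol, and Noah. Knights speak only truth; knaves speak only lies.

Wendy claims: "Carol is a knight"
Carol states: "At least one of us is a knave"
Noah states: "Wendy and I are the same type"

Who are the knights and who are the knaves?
Wendy is a knight.
Carol is a knight.
Noah is a knave.

Verification:
- Wendy (knight) says "Carol is a knight" - this is TRUE because Carol is a knight.
- Carol (knight) says "At least one of us is a knave" - this is TRUE because Noah is a knave.
- Noah (knave) says "Wendy and I are the same type" - this is FALSE (a lie) because Noah is a knave and Wendy is a knight.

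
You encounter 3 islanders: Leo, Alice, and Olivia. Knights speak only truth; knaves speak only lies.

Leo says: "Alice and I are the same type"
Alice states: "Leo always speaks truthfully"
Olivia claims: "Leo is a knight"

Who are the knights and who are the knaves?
Leo is a knight.
Alice is a knight.
Olivia is a knight.

Verification:
- Leo (knight) says "Alice and I are the same type" - this is TRUE because Leo is a knight and Alice is a knight.
- Alice (knight) says "Leo always speaks truthfully" - this is TRUE because Leo is a knight.
- Olivia (knight) says "Leo is a knight" - this is TRUE because Leo is a knight.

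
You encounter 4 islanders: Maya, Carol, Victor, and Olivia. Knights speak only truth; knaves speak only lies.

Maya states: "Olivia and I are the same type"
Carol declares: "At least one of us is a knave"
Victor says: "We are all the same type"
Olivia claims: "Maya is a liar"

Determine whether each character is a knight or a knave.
Maya is a knave.
Carol is a knight.
Victor is a knave.
Olivia is a knight.

Verification:
- Maya (knave) says "Olivia and I are the same type" - this is FALSE (a lie) because Maya is a knave and Olivia is a knight.
- Carol (knight) says "At least one of us is a knave" - this is TRUE because Maya and Victor are knaves.
- Victor (knave) says "We are all the same type" - this is FALSE (a lie) because Carol and Olivia are knights and Maya and Victor are knaves.
- Olivia (knight) says "Maya is a liar" - this is TRUE because Maya is a knave.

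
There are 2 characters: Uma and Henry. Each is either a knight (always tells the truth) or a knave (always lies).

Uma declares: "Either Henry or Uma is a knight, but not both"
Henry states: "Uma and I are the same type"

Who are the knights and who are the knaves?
Uma is a knight.
Henry is a knave.

Verification:
- Uma (knight) says "Either Henry or Uma is a knight, but not both" - this is TRUE because Henry is a knave and Uma is a knight.
- Henry (knave) says "Uma and I are the same type" - this is FALSE (a lie) because Henry is a knave and Uma is a knight.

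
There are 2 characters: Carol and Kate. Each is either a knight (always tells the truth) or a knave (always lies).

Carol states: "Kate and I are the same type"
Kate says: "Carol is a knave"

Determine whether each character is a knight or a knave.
Carol is a knave.
Kate is a knight.

Verification:
- Carol (knave) says "Kate and I are the same type" - this is FALSE (a lie) because Carol is a knave and Kate is a knight.
- Kate (knight) says "Carol is a knave" - this is TRUE because Carol is a knave.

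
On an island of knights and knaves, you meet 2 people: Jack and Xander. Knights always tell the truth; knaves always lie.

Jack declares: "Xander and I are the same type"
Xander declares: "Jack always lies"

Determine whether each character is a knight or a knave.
Jack is a knave.
Xander is a knight.

Verification:
- Jack (knave) says "Xander and I are the same type" - this is FALSE (a lie) because Jack is a knave and Xander is a knight.
- Xander (knight) says "Jack always lies" - this is TRUE because Jack is a knave.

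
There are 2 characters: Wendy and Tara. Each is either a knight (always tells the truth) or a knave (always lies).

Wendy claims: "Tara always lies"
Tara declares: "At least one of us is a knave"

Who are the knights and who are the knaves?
Wendy is a knave.
Tara is a knight.

Verification:
- Wendy (knave) says "Tara always lies" - this is FALSE (a lie) because Tara is a knight.
- Tara (knight) says "At least one of us is a knave" - this is TRUE because Wendy is a knave.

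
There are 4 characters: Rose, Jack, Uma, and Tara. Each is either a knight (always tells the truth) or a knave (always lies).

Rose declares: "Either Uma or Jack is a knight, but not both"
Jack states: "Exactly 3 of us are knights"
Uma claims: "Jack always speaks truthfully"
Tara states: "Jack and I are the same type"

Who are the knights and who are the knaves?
Rose is a knave.
Jack is a knight.
Uma is a knight.
Tara is a knight.

Verification:
- Rose (knave) says "Either Uma or Jack is a knight, but not both" - this is FALSE (a lie) because Uma is a knight and Jack is a knight.
- Jack (knight) says "Exactly 3 of us are knights" - this is TRUE because there are 3 knights.
- Uma (knight) says "Jack always speaks truthfully" - this is TRUE because Jack is a knight.
- Tara (knight) says "Jack and I are the same type" - this is TRUE because Tara is a knight and Jack is a knight.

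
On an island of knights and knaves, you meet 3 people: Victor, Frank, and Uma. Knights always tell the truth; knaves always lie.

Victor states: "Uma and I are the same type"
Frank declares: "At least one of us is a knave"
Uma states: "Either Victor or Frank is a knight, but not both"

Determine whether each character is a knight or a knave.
Victor is a knave.
Frank is a knight.
Uma is a knight.

Verification:
- Victor (knave) says "Uma and I are the same type" - this is FALSE (a lie) because Victor is a knave and Uma is a knight.
- Frank (knight) says "At least one of us is a knave" - this is TRUE because Victor is a knave.
- Uma (knight) says "Either Victor or Frank is a knight, but not both" - this is TRUE because Victor is a knave and Frank is a knight.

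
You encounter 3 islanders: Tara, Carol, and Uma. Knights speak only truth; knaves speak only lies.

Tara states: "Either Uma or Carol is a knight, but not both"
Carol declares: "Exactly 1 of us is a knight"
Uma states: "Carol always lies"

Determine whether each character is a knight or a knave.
Tara is a knight.
Carol is a knave.
Uma is a knight.

Verification:
- Tara (knight) says "Either Uma or Carol is a knight, but not both" - this is TRUE because Uma is a knight and Carol is a knave.
- Carol (knave) says "Exactly 1 of us is a knight" - this is FALSE (a lie) because there are 2 knights.
- Uma (knight) says "Carol always lies" - this is TRUE because Carol is a knave.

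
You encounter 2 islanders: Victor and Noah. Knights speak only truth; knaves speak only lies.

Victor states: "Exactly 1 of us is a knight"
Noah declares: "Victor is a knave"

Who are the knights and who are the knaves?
Victor is a knight.
Noah is a knave.

Verification:
- Victor (knight) says "Exactly 1 of us is a knight" - this is TRUE because there are 1 knights.
- Noah (knave) says "Victor is a knave" - this is FALSE (a lie) because Victor is a knight.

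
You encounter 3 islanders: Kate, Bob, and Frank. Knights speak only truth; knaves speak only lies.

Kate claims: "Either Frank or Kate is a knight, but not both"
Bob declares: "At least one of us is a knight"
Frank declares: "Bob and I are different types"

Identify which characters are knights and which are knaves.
Kate is a knave.
Bob is a knave.
Frank is a knave.

Verification:
- Kate (knave) says "Either Frank or Kate is a knight, but not both" - this is FALSE (a lie) because Frank is a knave and Kate is a knave.
- Bob (knave) says "At least one of us is a knight" - this is FALSE (a lie) because no one is a knight.
- Frank (knave) says "Bob and I are different types" - this is FALSE (a lie) because Frank is a knave and Bob is a knave.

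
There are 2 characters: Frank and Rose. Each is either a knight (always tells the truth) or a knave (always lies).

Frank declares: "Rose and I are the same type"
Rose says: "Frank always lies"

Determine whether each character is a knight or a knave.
Frank is a knave.
Rose is a knight.

Verification:
- Frank (knave) says "Rose and I are the same type" - this is FALSE (a lie) because Frank is a knave and Rose is a knight.
- Rose (knight) says "Frank always lies" - this is TRUE because Frank is a knave.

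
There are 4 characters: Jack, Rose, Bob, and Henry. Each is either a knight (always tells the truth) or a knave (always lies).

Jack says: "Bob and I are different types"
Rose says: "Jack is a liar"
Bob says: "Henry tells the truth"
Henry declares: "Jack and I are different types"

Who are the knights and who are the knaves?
Jack is a knave.
Rose is a knight.
Bob is a knave.
Henry is a knave.

Verification:
- Jack (knave) says "Bob and I are different types" - this is FALSE (a lie) because Jack is a knave and Bob is a knave.
- Rose (knight) says "Jack is a liar" - this is TRUE because Jack is a knave.
- Bob (knave) says "Henry tells the truth" - this is FALSE (a lie) because Henry is a knave.
- Henry (knave) says "Jack and I are different types" - this is FALSE (a lie) because Henry is a knave and Jack is a knave.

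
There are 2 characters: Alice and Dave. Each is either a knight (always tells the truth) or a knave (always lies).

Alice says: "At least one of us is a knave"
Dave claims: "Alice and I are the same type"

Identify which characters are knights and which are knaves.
Alice is a knight.
Dave is a knave.

Verification:
- Alice (knight) says "At least one of us is a knave" - this is TRUE because Dave is a knave.
- Dave (knave) says "Alice and I are the same type" - this is FALSE (a lie) because Dave is a knave and Alice is a knight.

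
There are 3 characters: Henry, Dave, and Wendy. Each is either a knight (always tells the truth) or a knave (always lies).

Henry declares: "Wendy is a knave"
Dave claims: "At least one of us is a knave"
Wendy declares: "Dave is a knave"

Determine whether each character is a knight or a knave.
Henry is a knight.
Dave is a knight.
Wendy is a knave.

Verification:
- Henry (knight) says "Wendy is a knave" - this is TRUE because Wendy is a knave.
- Dave (knight) says "At least one of us is a knave" - this is TRUE because Wendy is a knave.
- Wendy (knave) says "Dave is a knave" - this is FALSE (a lie) because Dave is a knight.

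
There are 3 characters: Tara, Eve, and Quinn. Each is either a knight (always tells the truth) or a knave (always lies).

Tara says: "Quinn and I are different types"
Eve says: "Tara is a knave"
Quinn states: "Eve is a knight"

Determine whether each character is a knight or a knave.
Tara is a knight.
Eve is a knave.
Quinn is a knave.

Verification:
- Tara (knight) says "Quinn and I are different types" - this is TRUE because Tara is a knight and Quinn is a knave.
- Eve (knave) says "Tara is a knave" - this is FALSE (a lie) because Tara is a knight.
- Quinn (knave) says "Eve is a knight" - this is FALSE (a lie) because Eve is a knave.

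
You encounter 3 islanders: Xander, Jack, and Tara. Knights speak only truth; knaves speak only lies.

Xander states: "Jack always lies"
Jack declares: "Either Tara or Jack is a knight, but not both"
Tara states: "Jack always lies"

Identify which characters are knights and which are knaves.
Xander is a knave.
Jack is a knight.
Tara is a knave.

Verification:
- Xander (knave) says "Jack always lies" - this is FALSE (a lie) because Jack is a knight.
- Jack (knight) says "Either Tara or Jack is a knight, but not both" - this is TRUE because Tara is a knave and Jack is a knight.
- Tara (knave) says "Jack always lies" - this is FALSE (a lie) because Jack is a knight.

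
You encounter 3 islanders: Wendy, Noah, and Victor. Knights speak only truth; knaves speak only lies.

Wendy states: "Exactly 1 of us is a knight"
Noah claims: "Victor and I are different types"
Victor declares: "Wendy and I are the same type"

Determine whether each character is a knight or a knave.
Wendy is a knight.
Noah is a knave.
Victor is a knave.

Verification:
- Wendy (knight) says "Exactly 1 of us is a knight" - this is TRUE because there are 1 knights.
- Noah (knave) says "Victor and I are different types" - this is FALSE (a lie) because Noah is a knave and Victor is a knave.
- Victor (knave) says "Wendy and I are the same type" - this is FALSE (a lie) because Victor is a knave and Wendy is a knight.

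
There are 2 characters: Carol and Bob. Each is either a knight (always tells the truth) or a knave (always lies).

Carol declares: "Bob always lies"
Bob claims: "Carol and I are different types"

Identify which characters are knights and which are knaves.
Carol is a knave.
Bob is a knight.

Verification:
- Carol (knave) says "Bob always lies" - this is FALSE (a lie) because Bob is a knight.
- Bob (knight) says "Carol and I are different types" - this is TRUE because Bob is a knight and Carol is a knave.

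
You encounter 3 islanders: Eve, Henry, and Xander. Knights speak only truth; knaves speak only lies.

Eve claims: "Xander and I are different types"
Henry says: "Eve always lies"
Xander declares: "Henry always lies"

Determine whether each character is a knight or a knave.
Eve is a knave.
Henry is a knight.
Xander is a knave.

Verification:
- Eve (knave) says "Xander and I are different types" - this is FALSE (a lie) because Eve is a knave and Xander is a knave.
- Henry (knight) says "Eve always lies" - this is TRUE because Eve is a knave.
- Xander (knave) says "Henry always lies" - this is FALSE (a lie) because Henry is a knight.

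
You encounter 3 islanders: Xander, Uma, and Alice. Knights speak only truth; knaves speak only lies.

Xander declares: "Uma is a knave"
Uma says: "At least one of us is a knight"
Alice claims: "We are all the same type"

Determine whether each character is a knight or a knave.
Xander is a knave.
Uma is a knight.
Alice is a knave.

Verification:
- Xander (knave) says "Uma is a knave" - this is FALSE (a lie) because Uma is a knight.
- Uma (knight) says "At least one of us is a knight" - this is TRUE because Uma is a knight.
- Alice (knave) says "We are all the same type" - this is FALSE (a lie) because Uma is a knight and Xander and Alice are knaves.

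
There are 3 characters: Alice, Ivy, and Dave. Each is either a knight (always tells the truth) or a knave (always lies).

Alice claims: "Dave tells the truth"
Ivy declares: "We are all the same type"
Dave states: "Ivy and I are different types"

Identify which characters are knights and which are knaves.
Alice is a knight.
Ivy is a knave.
Dave is a knight.

Verification:
- Alice (knight) says "Dave tells the truth" - this is TRUE because Dave is a knight.
- Ivy (knave) says "We are all the same type" - this is FALSE (a lie) because Alice and Dave are knights and Ivy is a knave.
- Dave (knight) says "Ivy and I are different types" - this is TRUE because Dave is a knight and Ivy is a knave.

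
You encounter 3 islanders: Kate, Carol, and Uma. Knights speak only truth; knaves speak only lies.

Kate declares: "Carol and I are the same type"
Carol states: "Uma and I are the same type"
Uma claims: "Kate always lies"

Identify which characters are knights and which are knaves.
Kate is a knave.
Carol is a knight.
Uma is a knight.

Verification:
- Kate (knave) says "Carol and I are the same type" - this is FALSE (a lie) because Kate is a knave and Carol is a knight.
- Carol (knight) says "Uma and I are the same type" - this is TRUE because Carol is a knight and Uma is a knight.
- Uma (knight) says "Kate always lies" - this is TRUE because Kate is a knave.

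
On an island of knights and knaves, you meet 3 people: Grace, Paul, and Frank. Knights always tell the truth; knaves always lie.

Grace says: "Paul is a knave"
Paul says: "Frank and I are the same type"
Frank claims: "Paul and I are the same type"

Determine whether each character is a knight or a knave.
Grace is a knave.
Paul is a knight.
Frank is a knight.

Verification:
- Grace (knave) says "Paul is a knave" - this is FALSE (a lie) because Paul is a knight.
- Paul (knight) says "Frank and I are the same type" - this is TRUE because Paul is a knight and Frank is a knight.
- Frank (knight) says "Paul and I are the same type" - this is TRUE because Frank is a knight and Paul is a knight.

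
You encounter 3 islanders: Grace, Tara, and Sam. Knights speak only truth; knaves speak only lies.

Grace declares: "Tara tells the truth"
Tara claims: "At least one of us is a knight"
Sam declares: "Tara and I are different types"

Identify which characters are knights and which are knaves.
Grace is a knave.
Tara is a knave.
Sam is a knave.

Verification:
- Grace (knave) says "Tara tells the truth" - this is FALSE (a lie) because Tara is a knave.
- Tara (knave) says "At least one of us is a knight" - this is FALSE (a lie) because no one is a knight.
- Sam (knave) says "Tara and I are different types" - this is FALSE (a lie) because Sam is a knave and Tara is a knave.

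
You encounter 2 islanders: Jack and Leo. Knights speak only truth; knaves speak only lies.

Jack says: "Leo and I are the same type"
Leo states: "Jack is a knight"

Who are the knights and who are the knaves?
Jack is a knight.
Leo is a knight.

Verification:
- Jack (knight) says "Leo and I are the same type" - this is TRUE because Jack is a knight and Leo is a knight.
- Leo (knight) says "Jack is a knight" - this is TRUE because Jack is a knight.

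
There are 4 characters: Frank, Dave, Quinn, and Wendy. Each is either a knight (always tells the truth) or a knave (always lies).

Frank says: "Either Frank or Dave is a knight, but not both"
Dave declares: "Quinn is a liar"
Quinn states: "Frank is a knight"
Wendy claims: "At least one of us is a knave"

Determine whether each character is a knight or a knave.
Frank is a knight.
Dave is a knave.
Quinn is a knight.
Wendy is a knight.

Verification:
- Frank (knight) says "Either Frank or Dave is a knight, but not both" - this is TRUE because Frank is a knight and Dave is a knave.
- Dave (knave) says "Quinn is a liar" - this is FALSE (a lie) because Quinn is a knight.
- Quinn (knight) says "Frank is a knight" - this is TRUE because Frank is a knight.
- Wendy (knight) says "At least one of us is a knave" - this is TRUE because Dave is a knave.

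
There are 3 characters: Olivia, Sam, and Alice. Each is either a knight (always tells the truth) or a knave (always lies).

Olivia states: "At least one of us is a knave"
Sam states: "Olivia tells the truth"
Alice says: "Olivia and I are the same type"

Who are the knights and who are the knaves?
Olivia is a knight.
Sam is a knight.
Alice is a knave.

Verification:
- Olivia (knight) says "At least one of us is a knave" - this is TRUE because Alice is a knave.
- Sam (knight) says "Olivia tells the truth" - this is TRUE because Olivia is a knight.
- Alice (knave) says "Olivia and I are the same type" - this is FALSE (a lie) because Alice is a knave and Olivia is a knight.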